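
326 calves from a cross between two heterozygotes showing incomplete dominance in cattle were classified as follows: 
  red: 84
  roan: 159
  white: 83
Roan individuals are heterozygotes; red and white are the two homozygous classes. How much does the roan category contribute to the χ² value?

0.098

With incomplete dominance, a heterozygote × heterozygote cross gives a 1:2:1 phenotypic ratio.
The 1:2:1 ratio has 4 parts, so with N = 326 the expected counts are:
  red: 326 × 1/4 = 81.5
  roan: 326 × 2/4 = 163
  white: 326 × 1/4 = 81.5
Contribution of roan: (159 − 163)² / 163 = 0.0982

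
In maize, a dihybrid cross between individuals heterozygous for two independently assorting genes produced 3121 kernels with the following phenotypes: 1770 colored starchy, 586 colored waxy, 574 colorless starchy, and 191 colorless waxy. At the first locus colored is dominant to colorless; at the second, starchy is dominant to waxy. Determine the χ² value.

A dihybrid F₂ with independent assortment and complete dominance at both loci gives a 9:3:3:1 phenotypic ratio.
The 9:3:3:1 ratio has 16 parts, so with N = 3121 the expected counts are:
  colored starchy: 3121 × 9/16 = 1755.5625
  colored waxy: 3121 × 3/16 = 585.1875
  colorless starchy: 3121 × 3/16 = 585.1875
  colorless waxy: 3121 × 1/16 = 195.0625
χ² = Σ (O − E)² / E
  colored starchy: (1770 − 1755.5625)² / 1755.5625 = 0.1187
  colored waxy: (586 − 585.1875)² / 585.1875 = 0.0011
  colorless starchy: (574 − 585.1875)² / 585.1875 = 0.2139
  colorless waxy: (191 − 195.0625)² / 195.0625 = 0.0846
χ² = 0.1187 + 0.0011 + 0.2139 + 0.0846 = 0.4183 ≈ 0.418

0.418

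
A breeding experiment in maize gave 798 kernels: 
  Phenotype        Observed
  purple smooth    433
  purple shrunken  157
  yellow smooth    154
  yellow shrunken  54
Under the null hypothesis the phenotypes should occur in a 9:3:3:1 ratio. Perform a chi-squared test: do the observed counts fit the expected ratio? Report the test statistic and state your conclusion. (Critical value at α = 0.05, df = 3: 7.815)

1.394; consistent

Under the 9:3:3:1 hypothesis (Σ ratio = 16, N = 798):
  purple smooth: 798 × 9/16 = 448.875
  purple shrunken: 798 × 3/16 = 149.625
  yellow smooth: 798 × 3/16 = 149.625
  yellow shrunken: 798 × 1/16 = 49.875
χ² = Σ (O − E)² / E
  purple smooth: (433 − 448.875)² / 448.875 = 0.5614
  purple shrunken: (157 − 149.625)² / 149.625 = 0.3635
  yellow smooth: (154 − 149.625)² / 149.625 = 0.1279
  yellow shrunken: (54 − 49.875)² / 49.875 = 0.3412
χ² = 0.5614 + 0.3635 + 0.1279 + 0.3412 = 1.394
Degrees of freedom = 4 − 1 = 3; critical value at α = 0.05 is 7.815.
Since 1.394 < 7.815, we fail to reject the null hypothesis — the data are consistent with the 9:3:3:1 ratio.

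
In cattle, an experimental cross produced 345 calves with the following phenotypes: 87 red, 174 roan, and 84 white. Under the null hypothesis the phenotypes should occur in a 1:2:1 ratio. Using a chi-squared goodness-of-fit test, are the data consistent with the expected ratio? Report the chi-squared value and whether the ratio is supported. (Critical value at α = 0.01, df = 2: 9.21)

The 1:2:1 ratio has 4 parts, so with N = 345 the expected counts are:
  red: 345 × 1/4 = 86.25
  roan: 345 × 2/4 = 172.5
  white: 345 × 1/4 = 86.25
χ² = Σ (O − E)² / E
  red: (87 − 86.25)² / 86.25 = 0.0065
  roan: (174 − 172.5)² / 172.5 = 0.0130
  white: (84 − 86.25)² / 86.25 = 0.0587
χ² = 0.0065 + 0.0130 + 0.0587 = 0.0782 ≈ 0.078
Degrees of freedom = 3 − 1 = 2; critical value at α = 0.01 is 9.21.
Since 0.078 < 9.21, we fail to reject the null hypothesis — the data are consistent with the 1:2:1 ratio.

0.078; consistent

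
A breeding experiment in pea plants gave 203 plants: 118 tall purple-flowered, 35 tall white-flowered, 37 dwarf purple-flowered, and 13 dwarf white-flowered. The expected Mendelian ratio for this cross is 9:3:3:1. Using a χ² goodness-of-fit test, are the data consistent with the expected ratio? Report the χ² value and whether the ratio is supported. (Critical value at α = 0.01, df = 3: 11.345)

0.411; consistent

The 9:3:3:1 ratio has 16 parts, so with N = 203 the expected counts are:
  tall purple-flowered: 203 × 9/16 = 114.1875
  tall white-flowered: 203 × 3/16 = 38.0625
  dwarf purple-flowered: 203 × 3/16 = 38.0625
  dwarf white-flowered: 203 × 1/16 = 12.6875
χ² = Σ (O − E)² / E
  tall purple-flowered: (118 − 114.1875)² / 114.1875 = 0.1273
  tall white-flowered: (35 − 38.0625)² / 38.0625 = 0.2464
  dwarf purple-flowered: (37 − 38.0625)² / 38.0625 = 0.0297
  dwarf white-flowered: (13 − 12.6875)² / 12.6875 = 0.0077
χ² = 0.1273 + 0.2464 + 0.0297 + 0.0077 = 0.4111 ≈ 0.411
Degrees of freedom = 4 − 1 = 3; critical value at α = 0.01 is 11.345.
Since 0.411 < 11.345, we fail to reject the null hypothesis — the data are consistent with the 9:3:3:1 ratio.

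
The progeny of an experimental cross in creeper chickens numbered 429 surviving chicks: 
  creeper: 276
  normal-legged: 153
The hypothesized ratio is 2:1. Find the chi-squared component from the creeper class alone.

0.350

Total ratio parts = 3. Expected numbers out of 429:
  creeper: 429 × 2/3 = 286
  normal-legged: 429 × 1/3 = 143
Contribution of creeper: (276 − 286)² / 286 = 0.3497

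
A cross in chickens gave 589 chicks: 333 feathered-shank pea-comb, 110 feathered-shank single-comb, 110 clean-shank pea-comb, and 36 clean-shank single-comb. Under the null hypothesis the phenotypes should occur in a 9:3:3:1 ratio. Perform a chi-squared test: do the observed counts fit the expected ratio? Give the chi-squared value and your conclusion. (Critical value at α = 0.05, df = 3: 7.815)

Expected counts for N = 589 under a 9:3:3:1 ratio (total parts = 16):
  feathered-shank pea-comb: 589 × 9/16 = 331.3125
  feathered-shank single-comb: 589 × 3/16 = 110.4375
  clean-shank pea-comb: 589 × 3/16 = 110.4375
  clean-shank single-comb: 589 × 1/16 = 36.8125
χ² = Σ (O − E)² / E
  feathered-shank pea-comb: (333 − 331.3125)² / 331.3125 = 0.0086
  feathered-shank single-comb: (110 − 110.4375)² / 110.4375 = 0.0017
  clean-shank pea-comb: (110 − 110.4375)² / 110.4375 = 0.0017
  clean-shank single-comb: (36 − 36.8125)² / 36.8125 = 0.0179
χ² = 0.0086 + 0.0017 + 0.0017 + 0.0179 = 0.0299 ≈ 0.030
Degrees of freedom = 4 − 1 = 3; critical value at α = 0.05 is 7.815.
Since 0.030 < 7.815, we fail to reject the null hypothesis — the data are consistent with the 9:3:3:1 ratio.

0.030; consistent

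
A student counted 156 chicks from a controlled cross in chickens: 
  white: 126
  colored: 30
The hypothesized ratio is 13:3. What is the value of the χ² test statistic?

0.024

Expected counts for N = 156 under a 13:3 ratio (total parts = 16):
  white: 156 × 13/16 = 126.75
  colored: 156 × 3/16 = 29.25
χ² = Σ (O − E)² / E
  white: (126 − 126.75)² / 126.75 = 0.0044
  colored: (30 − 29.25)² / 29.25 = 0.0192
χ² = 0.0044 + 0.0192 = 0.0236 ≈ 0.024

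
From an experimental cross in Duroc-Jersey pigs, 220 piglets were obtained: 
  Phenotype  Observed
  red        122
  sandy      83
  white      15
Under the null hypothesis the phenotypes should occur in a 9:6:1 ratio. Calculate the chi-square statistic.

0.141

Expected counts for N = 220 under a 9:6:1 ratio (total parts = 16):
  red: 220 × 9/16 = 123.75
  sandy: 220 × 6/16 = 82.5
  white: 220 × 1/16 = 13.75
χ² = Σ (O − E)² / E
  red: (122 − 123.75)² / 123.75 = 0.0247
  sandy: (83 − 82.5)² / 82.5 = 0.0030
  white: (15 − 13.75)² / 13.75 = 0.1136
χ² = 0.0247 + 0.0030 + 0.1136 = 0.1413 ≈ 0.141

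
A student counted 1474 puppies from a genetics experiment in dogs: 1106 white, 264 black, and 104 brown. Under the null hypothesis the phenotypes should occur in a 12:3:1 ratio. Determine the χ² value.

2.085

Total ratio parts = 16. Expected numbers out of 1474:
  white: 1474 × 12/16 = 1105.5
  black: 1474 × 3/16 = 276.375
  brown: 1474 × 1/16 = 92.125
χ² = Σ (O − E)² / E
  white: (1106 − 1105.5)² / 1105.5 = 0.0002
  black: (264 − 276.375)² / 276.375 = 0.5541
  brown: (104 − 92.125)² / 92.125 = 1.5307
χ² = 0.0002 + 0.5541 + 1.5307 = 2.085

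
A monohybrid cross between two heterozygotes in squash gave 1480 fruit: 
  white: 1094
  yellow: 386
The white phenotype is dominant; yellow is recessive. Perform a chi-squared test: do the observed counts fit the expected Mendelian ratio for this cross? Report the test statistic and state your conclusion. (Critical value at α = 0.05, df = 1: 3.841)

For a monohybrid cross between heterozygotes with complete dominance, the expected phenotypic ratio is 3:1.
The 3:1 ratio has 4 parts, so with N = 1480 the expected counts are:
  white: 1480 × 3/4 = 1110
  yellow: 1480 × 1/4 = 370
χ² = Σ (O − E)² / E
  white: (1094 − 1110)² / 1110 = 0.2306
  yellow: (386 − 370)² / 370 = 0.6919
χ² = 0.2306 + 0.6919 = 0.9225 ≈ 0.923
Degrees of freedom = 2 − 1 = 1; critical value at α = 0.05 is 3.841.
Since 0.923 < 3.841, we fail to reject the null hypothesis — the data are consistent with the 3:1 ratio.

0.923; consistent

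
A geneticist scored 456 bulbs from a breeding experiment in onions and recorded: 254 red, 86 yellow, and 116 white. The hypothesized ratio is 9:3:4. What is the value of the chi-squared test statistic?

0.062

Under the 9:3:4 hypothesis (Σ ratio = 16, N = 456):
  red: 456 × 9/16 = 256.5
  yellow: 456 × 3/16 = 85.5
  white: 456 × 4/16 = 114
χ² = Σ (O − E)² / E
  red: (254 − 256.5)² / 256.5 = 0.0244
  yellow: (86 − 85.5)² / 85.5 = 0.0029
  white: (116 − 114)² / 114 = 0.0351
χ² = 0.0244 + 0.0029 + 0.0351 = 0.0624 ≈ 0.062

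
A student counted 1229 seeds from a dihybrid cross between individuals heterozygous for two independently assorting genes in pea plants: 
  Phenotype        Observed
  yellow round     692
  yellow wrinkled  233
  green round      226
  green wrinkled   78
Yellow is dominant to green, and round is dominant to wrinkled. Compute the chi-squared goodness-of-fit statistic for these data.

0.133

A dihybrid F₂ with independent assortment and complete dominance at both loci gives a 9:3:3:1 phenotypic ratio.
Expected counts for N = 1229 under a 9:3:3:1 ratio (total parts = 16):
  yellow round: 1229 × 9/16 = 691.3125
  yellow wrinkled: 1229 × 3/16 = 230.4375
  green round: 1229 × 3/16 = 230.4375
  green wrinkled: 1229 × 1/16 = 76.8125
χ² = Σ (O − E)² / E
  yellow round: (692 − 691.3125)² / 691.3125 = 0.0007
  yellow wrinkled: (233 − 230.4375)² / 230.4375 = 0.0285
  green round: (226 − 230.4375)² / 230.4375 = 0.0855
  green wrinkled: (78 − 76.8125)² / 76.8125 = 0.0184
χ² = 0.0007 + 0.0285 + 0.0855 + 0.0184 = 0.1331 ≈ 0.133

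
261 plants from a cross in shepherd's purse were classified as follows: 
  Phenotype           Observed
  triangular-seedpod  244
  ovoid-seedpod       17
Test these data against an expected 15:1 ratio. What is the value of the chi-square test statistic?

0.031

Total ratio parts = 16. Expected numbers out of 261:
  triangular-seedpod: 261 × 15/16 = 244.6875
  ovoid-seedpod: 261 × 1/16 = 16.3125
χ² = Σ (O − E)² / E
  triangular-seedpod: (244 − 244.6875)² / 244.6875 = 0.0019
  ovoid-seedpod: (17 − 16.3125)² / 16.3125 = 0.0290
χ² = 0.0019 + 0.0290 = 0.0309 ≈ 0.031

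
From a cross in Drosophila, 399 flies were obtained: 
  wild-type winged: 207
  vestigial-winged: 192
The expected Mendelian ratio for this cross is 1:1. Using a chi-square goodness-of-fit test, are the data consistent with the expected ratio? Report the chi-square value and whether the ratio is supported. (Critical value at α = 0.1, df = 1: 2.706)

The 1:1 ratio has 2 parts, so with N = 399 the expected counts are:
  wild-type winged: 399 × 1/2 = 199.5
  vestigial-winged: 399 × 1/2 = 199.5
χ² = Σ (O − E)² / E
  wild-type winged: (207 − 199.5)² / 199.5 = 0.2820
  vestigial-winged: (192 − 199.5)² / 199.5 = 0.2820
χ² = 0.2820 + 0.2820 = 0.564
Degrees of freedom = 2 − 1 = 1; critical value at α = 0.1 is 2.706.
Since 0.564 < 2.706, we fail to reject the null hypothesis — the data are consistent with the 1:1 ratio.

0.564; consistent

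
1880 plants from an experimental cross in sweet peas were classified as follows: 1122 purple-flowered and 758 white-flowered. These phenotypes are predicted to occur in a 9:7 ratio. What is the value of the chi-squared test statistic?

8.992

Under the 9:7 hypothesis (Σ ratio = 16, N = 1880):
  purple-flowered: 1880 × 9/16 = 1057.5
  white-flowered: 1880 × 7/16 = 822.5
χ² = Σ (O − E)² / E
  purple-flowered: (1122 − 1057.5)² / 1057.5 = 3.9340
  white-flowered: (758 − 822.5)² / 822.5 = 5.0581
χ² = 3.9340 + 5.0581 = 8.9921 ≈ 8.992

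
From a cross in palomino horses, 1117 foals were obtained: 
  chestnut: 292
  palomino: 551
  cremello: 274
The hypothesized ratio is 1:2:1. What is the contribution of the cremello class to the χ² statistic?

0.099

The 1:2:1 ratio has 4 parts, so with N = 1117 the expected counts are:
  chestnut: 1117 × 1/4 = 279.25
  palomino: 1117 × 2/4 = 558.5
  cremello: 1117 × 1/4 = 279.25
Contribution of cremello: (274 − 279.25)² / 279.25 = 0.0987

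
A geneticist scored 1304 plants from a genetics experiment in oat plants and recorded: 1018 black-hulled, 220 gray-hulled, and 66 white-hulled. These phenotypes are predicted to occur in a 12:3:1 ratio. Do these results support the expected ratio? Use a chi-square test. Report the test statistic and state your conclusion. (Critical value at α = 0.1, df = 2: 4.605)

7.039; not consistent

Expected counts for N = 1304 under a 12:3:1 ratio (total parts = 16):
  black-hulled: 1304 × 12/16 = 978
  gray-hulled: 1304 × 3/16 = 244.5
  white-hulled: 1304 × 1/16 = 81.5
χ² = Σ (O − E)² / E
  black-hulled: (1018 − 978)² / 978 = 1.6360
  gray-hulled: (220 − 244.5)² / 244.5 = 2.4550
  white-hulled: (66 − 81.5)² / 81.5 = 2.9479
χ² = 1.6360 + 2.4550 + 2.9479 = 7.0389 ≈ 7.039
Degrees of freedom = 3 − 1 = 2; critical value at α = 0.1 is 4.605.
Since 7.039 > 4.605, we reject the null hypothesis — the data do not fit the 12:3:1 ratio.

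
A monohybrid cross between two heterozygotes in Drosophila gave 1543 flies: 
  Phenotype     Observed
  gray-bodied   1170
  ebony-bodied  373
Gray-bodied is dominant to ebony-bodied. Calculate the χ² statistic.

0.562

For a monohybrid cross between heterozygotes with complete dominance, the expected phenotypic ratio is 3:1.
Total ratio parts = 4. Expected numbers out of 1543:
  gray-bodied: 1543 × 3/4 = 1157.25
  ebony-bodied: 1543 × 1/4 = 385.75
χ² = Σ (O − E)² / E
  gray-bodied: (1170 − 1157.25)² / 1157.25 = 0.1405
  ebony-bodied: (373 − 385.75)² / 385.75 = 0.4214
χ² = 0.1405 + 0.4214 = 0.5619 ≈ 0.562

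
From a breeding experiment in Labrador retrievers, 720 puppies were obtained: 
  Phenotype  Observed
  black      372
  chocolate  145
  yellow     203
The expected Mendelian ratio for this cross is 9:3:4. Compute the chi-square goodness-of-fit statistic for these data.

6.369

Under the 9:3:4 hypothesis (Σ ratio = 16, N = 720):
  black: 720 × 9/16 = 405
  chocolate: 720 × 3/16 = 135
  yellow: 720 × 4/16 = 180
χ² = Σ (O − E)² / E
  black: (372 − 405)² / 405 = 2.6889
  chocolate: (145 − 135)² / 135 = 0.7407
  yellow: (203 − 180)² / 180 = 2.9389
χ² = 2.6889 + 0.7407 + 2.9389 = 6.3685 ≈ 6.369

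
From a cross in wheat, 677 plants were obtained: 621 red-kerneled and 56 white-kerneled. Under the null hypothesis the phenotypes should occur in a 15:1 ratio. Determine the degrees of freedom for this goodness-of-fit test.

1

A goodness-of-fit test with 2 phenotype classes has df = 2 − 1 = 1.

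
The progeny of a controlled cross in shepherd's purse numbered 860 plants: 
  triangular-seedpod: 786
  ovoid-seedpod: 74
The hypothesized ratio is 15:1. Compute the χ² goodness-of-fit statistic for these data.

The 15:1 ratio has 16 parts, so with N = 860 the expected counts are:
  triangular-seedpod: 860 × 15/16 = 806.25
  ovoid-seedpod: 860 × 1/16 = 53.75
χ² = Σ (O − E)² / E
  triangular-seedpod: (786 − 806.25)² / 806.25 = 0.5086
  ovoid-seedpod: (74 − 53.75)² / 53.75 = 7.6291
χ² = 0.5086 + 7.6291 = 8.1377 ≈ 8.138

8.138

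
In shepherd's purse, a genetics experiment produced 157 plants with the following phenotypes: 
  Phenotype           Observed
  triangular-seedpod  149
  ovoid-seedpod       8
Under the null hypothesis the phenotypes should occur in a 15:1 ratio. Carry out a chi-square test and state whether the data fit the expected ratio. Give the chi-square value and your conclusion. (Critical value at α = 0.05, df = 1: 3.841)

0.357; consistent

Expected counts for N = 157 under a 15:1 ratio (total parts = 16):
  triangular-seedpod: 157 × 15/16 = 147.1875
  ovoid-seedpod: 157 × 1/16 = 9.8125
χ² = Σ (O − E)² / E
  triangular-seedpod: (149 − 147.1875)² / 147.1875 = 0.0223
  ovoid-seedpod: (8 − 9.8125)² / 9.8125 = 0.3348
χ² = 0.0223 + 0.3348 = 0.3571 ≈ 0.357
Degrees of freedom = 2 − 1 = 1; critical value at α = 0.05 is 3.841.
Since 0.357 < 3.841, we fail to reject the null hypothesis — the data are consistent with the 15:1 ratio.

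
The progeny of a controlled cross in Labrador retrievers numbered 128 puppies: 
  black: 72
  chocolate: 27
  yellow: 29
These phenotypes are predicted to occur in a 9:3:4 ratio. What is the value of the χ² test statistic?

The 9:3:4 ratio has 16 parts, so with N = 128 the expected counts are:
  black: 128 × 9/16 = 72
  chocolate: 128 × 3/16 = 24
  yellow: 128 × 4/16 = 32
χ² = Σ (O − E)² / E
  black: (72 − 72)² / 72 = 0.0000
  chocolate: (27 − 24)² / 24 = 0.3750
  yellow: (29 − 32)² / 32 = 0.2812
χ² = 0.0000 + 0.3750 + 0.2812 = 0.6562 ≈ 0.656

0.656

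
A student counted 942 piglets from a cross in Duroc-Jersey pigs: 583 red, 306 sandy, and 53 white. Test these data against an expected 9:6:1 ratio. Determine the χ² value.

Expected counts for N = 942 under a 9:6:1 ratio (total parts = 16):
  red: 942 × 9/16 = 529.875
  sandy: 942 × 6/16 = 353.25
  white: 942 × 1/16 = 58.875
χ² = Σ (O − E)² / E
  red: (583 − 529.875)² / 529.875 = 5.3263
  sandy: (306 − 353.25)² / 353.25 = 6.3201
  white: (53 − 58.875)² / 58.875 = 0.5863
χ² = 5.3263 + 6.3201 + 0.5863 = 12.2327 ≈ 12.233

12.233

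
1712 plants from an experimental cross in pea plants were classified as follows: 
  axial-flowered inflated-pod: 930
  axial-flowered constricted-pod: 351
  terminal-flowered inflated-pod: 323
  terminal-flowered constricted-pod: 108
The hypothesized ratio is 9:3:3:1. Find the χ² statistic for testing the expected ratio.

3.956

Under the 9:3:3:1 hypothesis (Σ ratio = 16, N = 1712):
  axial-flowered inflated-pod: 1712 × 9/16 = 963
  axial-flowered constricted-pod: 1712 × 3/16 = 321
  terminal-flowered inflated-pod: 1712 × 3/16 = 321
  terminal-flowered constricted-pod: 1712 × 1/16 = 107
χ² = Σ (O − E)² / E
  axial-flowered inflated-pod: (930 − 963)² / 963 = 1.1308
  axial-flowered constricted-pod: (351 − 321)² / 321 = 2.8037
  terminal-flowered inflated-pod: (323 − 321)² / 321 = 0.0125
  terminal-flowered constricted-pod: (108 − 107)² / 107 = 0.0093
χ² = 1.1308 + 2.8037 + 0.0125 + 0.0093 = 3.9563 ≈ 3.956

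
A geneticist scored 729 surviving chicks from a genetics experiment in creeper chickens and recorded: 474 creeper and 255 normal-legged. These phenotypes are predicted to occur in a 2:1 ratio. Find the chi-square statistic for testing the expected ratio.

0.889

Under the 2:1 hypothesis (Σ ratio = 3, N = 729):
  creeper: 729 × 2/3 = 486
  normal-legged: 729 × 1/3 = 243
χ² = Σ (O − E)² / E
  creeper: (474 − 486)² / 486 = 0.2963
  normal-legged: (255 − 243)² / 243 = 0.5926
χ² = 0.2963 + 0.5926 = 0.8889 ≈ 0.889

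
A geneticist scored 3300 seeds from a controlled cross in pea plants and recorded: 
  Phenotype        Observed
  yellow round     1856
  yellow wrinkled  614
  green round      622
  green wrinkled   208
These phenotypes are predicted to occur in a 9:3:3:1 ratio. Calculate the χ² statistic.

Expected counts for N = 3300 under a 9:3:3:1 ratio (total parts = 16):
  yellow round: 3300 × 9/16 = 1856.25
  yellow wrinkled: 3300 × 3/16 = 618.75
  green round: 3300 × 3/16 = 618.75
  green wrinkled: 3300 × 1/16 = 206.25
χ² = Σ (O − E)² / E
  yellow round: (1856 − 1856.25)² / 1856.25 = 0.0000
  yellow wrinkled: (614 − 618.75)² / 618.75 = 0.0365
  green round: (622 − 618.75)² / 618.75 = 0.0171
  green wrinkled: (208 − 206.25)² / 206.25 = 0.0148
χ² = 0.0000 + 0.0365 + 0.0171 + 0.0148 = 0.0684 ≈ 0.068

0.068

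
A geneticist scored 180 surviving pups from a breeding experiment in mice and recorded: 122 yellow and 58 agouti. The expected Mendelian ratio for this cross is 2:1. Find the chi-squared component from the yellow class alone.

Under the 2:1 hypothesis (Σ ratio = 3, N = 180):
  yellow: 180 × 2/3 = 120
  agouti: 180 × 1/3 = 60
Contribution of yellow: (122 − 120)² / 120 = 0.0333

0.033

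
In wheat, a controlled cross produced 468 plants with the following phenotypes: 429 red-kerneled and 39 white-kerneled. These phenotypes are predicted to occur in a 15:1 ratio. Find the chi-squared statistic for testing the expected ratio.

Expected counts for N = 468 under a 15:1 ratio (total parts = 16):
  red-kerneled: 468 × 15/16 = 438.75
  white-kerneled: 468 × 1/16 = 29.25
χ² = Σ (O − E)² / E
  red-kerneled: (429 − 438.75)² / 438.75 = 0.2167
  white-kerneled: (39 − 29.25)² / 29.25 = 3.2500
χ² = 0.2167 + 3.2500 = 3.4667 ≈ 3.467

3.467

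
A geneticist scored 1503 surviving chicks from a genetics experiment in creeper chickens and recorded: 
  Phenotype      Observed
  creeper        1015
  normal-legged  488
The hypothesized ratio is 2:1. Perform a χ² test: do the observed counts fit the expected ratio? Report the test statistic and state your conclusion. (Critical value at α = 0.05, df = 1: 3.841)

0.506; consistent

The 2:1 ratio has 3 parts, so with N = 1503 the expected counts are:
  creeper: 1503 × 2/3 = 1002
  normal-legged: 1503 × 1/3 = 501
χ² = Σ (O − E)² / E
  creeper: (1015 − 1002)² / 1002 = 0.1687
  normal-legged: (488 − 501)² / 501 = 0.3373
χ² = 0.1687 + 0.3373 = 0.506
Degrees of freedom = 2 − 1 = 1; critical value at α = 0.05 is 3.841.
Since 0.506 < 3.841, we fail to reject the null hypothesis — the data are consistent with the 2:1 ratio.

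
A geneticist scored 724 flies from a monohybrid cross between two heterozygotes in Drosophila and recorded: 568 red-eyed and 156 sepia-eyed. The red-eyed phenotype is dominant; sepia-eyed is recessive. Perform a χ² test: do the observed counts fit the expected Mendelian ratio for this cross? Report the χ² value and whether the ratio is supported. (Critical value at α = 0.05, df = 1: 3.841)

For a monohybrid cross between heterozygotes with complete dominance, the expected phenotypic ratio is 3:1.
Total ratio parts = 4. Expected numbers out of 724:
  red-eyed: 724 × 3/4 = 543
  sepia-eyed: 724 × 1/4 = 181
χ² = Σ (O − E)² / E
  red-eyed: (568 − 543)² / 543 = 1.1510
  sepia-eyed: (156 − 181)² / 181 = 3.4530
χ² = 1.1510 + 3.4530 = 4.604
Degrees of freedom = 2 − 1 = 1; critical value at α = 0.05 is 3.841.
Since 4.604 > 3.841, we reject the null hypothesis — the data do not fit the 3:1 ratio.

4.604; not consistent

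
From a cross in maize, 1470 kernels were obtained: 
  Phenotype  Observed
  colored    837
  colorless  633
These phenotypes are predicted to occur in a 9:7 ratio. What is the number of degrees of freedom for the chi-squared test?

1

A goodness-of-fit test with 2 phenotype classes has df = 2 − 1 = 1.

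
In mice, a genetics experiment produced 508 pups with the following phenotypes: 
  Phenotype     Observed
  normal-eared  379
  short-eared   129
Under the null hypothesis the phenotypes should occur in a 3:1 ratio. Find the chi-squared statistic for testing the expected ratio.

0.042

Total ratio parts = 4. Expected numbers out of 508:
  normal-eared: 508 × 3/4 = 381
  short-eared: 508 × 1/4 = 127
χ² = Σ (O − E)² / E
  normal-eared: (379 − 381)² / 381 = 0.0105
  short-eared: (129 − 127)² / 127 = 0.0315
χ² = 0.0105 + 0.0315 = 0.042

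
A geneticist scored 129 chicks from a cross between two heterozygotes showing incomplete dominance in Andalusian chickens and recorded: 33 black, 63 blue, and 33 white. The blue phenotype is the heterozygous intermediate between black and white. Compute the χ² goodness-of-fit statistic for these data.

0.070

With incomplete dominance, a heterozygote × heterozygote cross gives a 1:2:1 phenotypic ratio.
Under the 1:2:1 hypothesis (Σ ratio = 4, N = 129):
  black: 129 × 1/4 = 32.25
  blue: 129 × 2/4 = 64.5
  white: 129 × 1/4 = 32.25
χ² = Σ (O − E)² / E
  black: (33 − 32.25)² / 32.25 = 0.0174
  blue: (63 − 64.5)² / 64.5 = 0.0349
  white: (33 − 32.25)² / 32.25 = 0.0174
χ² = 0.0174 + 0.0349 + 0.0174 = 0.0697 ≈ 0.070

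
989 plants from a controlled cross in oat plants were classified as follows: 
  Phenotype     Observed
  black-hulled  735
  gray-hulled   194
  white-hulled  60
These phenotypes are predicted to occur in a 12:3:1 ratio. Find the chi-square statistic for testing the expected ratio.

0.510

Expected counts for N = 989 under a 12:3:1 ratio (total parts = 16):
  black-hulled: 989 × 12/16 = 741.75
  gray-hulled: 989 × 3/16 = 185.4375
  white-hulled: 989 × 1/16 = 61.8125
χ² = Σ (O − E)² / E
  black-hulled: (735 − 741.75)² / 741.75 = 0.0614
  gray-hulled: (194 − 185.4375)² / 185.4375 = 0.3954
  white-hulled: (60 − 61.8125)² / 61.8125 = 0.0531
χ² = 0.0614 + 0.3954 + 0.0531 = 0.5099 ≈ 0.510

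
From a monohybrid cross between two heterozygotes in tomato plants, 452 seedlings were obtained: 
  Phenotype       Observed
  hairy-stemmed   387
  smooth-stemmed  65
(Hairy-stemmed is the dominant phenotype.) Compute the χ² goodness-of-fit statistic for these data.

For a monohybrid cross between heterozygotes with complete dominance, the expected phenotypic ratio is 3:1.
Total ratio parts = 4. Expected numbers out of 452:
  hairy-stemmed: 452 × 3/4 = 339
  smooth-stemmed: 452 × 1/4 = 113
χ² = Σ (O − E)² / E
  hairy-stemmed: (387 − 339)² / 339 = 6.7965
  smooth-stemmed: (65 − 113)² / 113 = 20.3894
χ² = 6.7965 + 20.3894 = 27.1859 ≈ 27.186

27.186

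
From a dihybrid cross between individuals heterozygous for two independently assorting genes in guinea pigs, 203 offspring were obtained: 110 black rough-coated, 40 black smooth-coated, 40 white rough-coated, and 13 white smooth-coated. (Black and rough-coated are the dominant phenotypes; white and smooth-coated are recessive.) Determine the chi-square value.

A dihybrid F₂ with independent assortment and complete dominance at both loci gives a 9:3:3:1 phenotypic ratio.
Expected counts for N = 203 under a 9:3:3:1 ratio (total parts = 16):
  black rough-coated: 203 × 9/16 = 114.1875
  black smooth-coated: 203 × 3/16 = 38.0625
  white rough-coated: 203 × 3/16 = 38.0625
  white smooth-coated: 203 × 1/16 = 12.6875
χ² = Σ (O − E)² / E
  black rough-coated: (110 − 114.1875)² / 114.1875 = 0.1536
  black smooth-coated: (40 − 38.0625)² / 38.0625 = 0.0986
  white rough-coated: (40 − 38.0625)² / 38.0625 = 0.0986
  white smooth-coated: (13 − 12.6875)² / 12.6875 = 0.0077
χ² = 0.1536 + 0.0986 + 0.0986 + 0.0077 = 0.3585 ≈ 0.359

0.359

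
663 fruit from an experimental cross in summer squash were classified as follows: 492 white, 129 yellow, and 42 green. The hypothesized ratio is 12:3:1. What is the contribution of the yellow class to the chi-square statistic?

Total ratio parts = 16. Expected numbers out of 663:
  white: 663 × 12/16 = 497.25
  yellow: 663 × 3/16 = 124.3125
  green: 663 × 1/16 = 41.4375
Contribution of yellow: (129 − 124.3125)² / 124.3125 = 0.1768

0.177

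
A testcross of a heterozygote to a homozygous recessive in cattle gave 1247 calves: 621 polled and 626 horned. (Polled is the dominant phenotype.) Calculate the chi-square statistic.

0.020

A testcross of a heterozygote (Aa × aa) gives a 1:1 phenotypic ratio.
Expected counts for N = 1247 under a 1:1 ratio (total parts = 2):
  polled: 1247 × 1/2 = 623.5
  horned: 1247 × 1/2 = 623.5
χ² = Σ (O − E)² / E
  polled: (621 − 623.5)² / 623.5 = 0.0100
  horned: (626 − 623.5)² / 623.5 = 0.0100
χ² = 0.0100 + 0.0100 = 0.020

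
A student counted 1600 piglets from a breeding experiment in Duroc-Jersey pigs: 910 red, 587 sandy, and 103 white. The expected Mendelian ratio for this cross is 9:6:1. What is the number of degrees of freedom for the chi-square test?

A goodness-of-fit test with 3 phenotype classes has df = 3 − 1 = 2.

2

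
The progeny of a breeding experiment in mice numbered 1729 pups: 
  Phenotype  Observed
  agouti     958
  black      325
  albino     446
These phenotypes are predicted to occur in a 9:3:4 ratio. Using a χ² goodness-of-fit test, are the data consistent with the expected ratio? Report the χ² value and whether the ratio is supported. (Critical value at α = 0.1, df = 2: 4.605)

Total ratio parts = 16. Expected numbers out of 1729:
  agouti: 1729 × 9/16 = 972.5625
  black: 1729 × 3/16 = 324.1875
  albino: 1729 × 4/16 = 432.25
χ² = Σ (O − E)² / E
  agouti: (958 − 972.5625)² / 972.5625 = 0.2180
  black: (325 − 324.1875)² / 324.1875 = 0.0020
  albino: (446 − 432.25)² / 432.25 = 0.4374
χ² = 0.2180 + 0.0020 + 0.4374 = 0.6574 ≈ 0.657
Degrees of freedom = 3 − 1 = 2; critical value at α = 0.1 is 4.605.
Since 0.657 < 4.605, we fail to reject the null hypothesis — the data are consistent with the 9:3:4 ratio.

0.657; consistent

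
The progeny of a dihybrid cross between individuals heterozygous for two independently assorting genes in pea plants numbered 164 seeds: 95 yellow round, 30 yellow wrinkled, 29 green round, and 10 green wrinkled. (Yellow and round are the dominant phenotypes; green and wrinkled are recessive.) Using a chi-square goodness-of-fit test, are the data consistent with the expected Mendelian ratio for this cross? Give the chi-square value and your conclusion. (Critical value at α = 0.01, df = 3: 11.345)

A dihybrid F₂ with independent assortment and complete dominance at both loci gives a 9:3:3:1 phenotypic ratio.
Under the 9:3:3:1 hypothesis (Σ ratio = 16, N = 164):
  yellow round: 164 × 9/16 = 92.25
  yellow wrinkled: 164 × 3/16 = 30.75
  green round: 164 × 3/16 = 30.75
  green wrinkled: 164 × 1/16 = 10.25
χ² = Σ (O − E)² / E
  yellow round: (95 − 92.25)² / 92.25 = 0.0820
  yellow wrinkled: (30 − 30.75)² / 30.75 = 0.0183
  green round: (29 − 30.75)² / 30.75 = 0.0996
  green wrinkled: (10 − 10.25)² / 10.25 = 0.0061
χ² = 0.0820 + 0.0183 + 0.0996 + 0.0061 = 0.206
Degrees of freedom = 4 − 1 = 3; critical value at α = 0.01 is 11.345.
Since 0.206 < 11.345, we fail to reject the null hypothesis — the data are consistent with the 9:3:3:1 ratio.

0.206; consistent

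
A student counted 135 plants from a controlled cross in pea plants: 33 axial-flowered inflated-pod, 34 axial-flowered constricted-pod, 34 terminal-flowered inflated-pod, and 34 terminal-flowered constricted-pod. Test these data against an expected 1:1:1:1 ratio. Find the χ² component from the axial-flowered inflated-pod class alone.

0.017

Total ratio parts = 4. Expected numbers out of 135:
  axial-flowered inflated-pod: 135 × 1/4 = 33.75
  axial-flowered constricted-pod: 135 × 1/4 = 33.75
  terminal-flowered inflated-pod: 135 × 1/4 = 33.75
  terminal-flowered constricted-pod: 135 × 1/4 = 33.75
Contribution of axial-flowered inflated-pod: (33 − 33.75)² / 33.75 = 0.0167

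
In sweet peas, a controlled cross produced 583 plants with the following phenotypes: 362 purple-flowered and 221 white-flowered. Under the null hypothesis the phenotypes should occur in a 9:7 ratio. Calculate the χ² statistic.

Total ratio parts = 16. Expected numbers out of 583:
  purple-flowered: 583 × 9/16 = 327.9375
  white-flowered: 583 × 7/16 = 255.0625
χ² = Σ (O − E)² / E
  purple-flowered: (362 − 327.9375)² / 327.9375 = 3.5380
  white-flowered: (221 − 255.0625)² / 255.0625 = 4.5489
χ² = 3.5380 + 4.5489 = 8.0869 ≈ 8.087

8.087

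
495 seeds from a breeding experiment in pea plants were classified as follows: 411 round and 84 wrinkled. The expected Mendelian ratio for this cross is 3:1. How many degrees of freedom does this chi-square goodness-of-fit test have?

A goodness-of-fit test with 2 phenotype classes has df = 2 − 1 = 1.

1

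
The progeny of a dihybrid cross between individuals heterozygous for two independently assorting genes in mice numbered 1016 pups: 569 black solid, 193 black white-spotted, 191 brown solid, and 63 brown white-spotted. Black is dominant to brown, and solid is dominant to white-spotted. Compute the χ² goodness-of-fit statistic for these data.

0.049

A dihybrid F₂ with independent assortment and complete dominance at both loci gives a 9:3:3:1 phenotypic ratio.
Under the 9:3:3:1 hypothesis (Σ ratio = 16, N = 1016):
  black solid: 1016 × 9/16 = 571.5
  black white-spotted: 1016 × 3/16 = 190.5
  brown solid: 1016 × 3/16 = 190.5
  brown white-spotted: 1016 × 1/16 = 63.5
χ² = Σ (O − E)² / E
  black solid: (569 − 571.5)² / 571.5 = 0.0109
  black white-spotted: (193 − 190.5)² / 190.5 = 0.0328
  brown solid: (191 − 190.5)² / 190.5 = 0.0013
  brown white-spotted: (63 − 63.5)² / 63.5 = 0.0039
χ² = 0.0109 + 0.0328 + 0.0013 + 0.0039 = 0.0489 ≈ 0.049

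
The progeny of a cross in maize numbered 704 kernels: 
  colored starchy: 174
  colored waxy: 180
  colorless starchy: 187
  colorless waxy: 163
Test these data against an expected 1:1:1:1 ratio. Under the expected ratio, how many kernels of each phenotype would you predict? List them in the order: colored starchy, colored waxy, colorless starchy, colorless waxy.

Expected counts for N = 704 under a 1:1:1:1 ratio (total parts = 4):
  colored starchy: 704 × 1/4 = 176
  colored waxy: 704 × 1/4 = 176
  colorless starchy: 704 × 1/4 = 176
  colorless waxy: 704 × 1/4 = 176

176, 176, 176, 176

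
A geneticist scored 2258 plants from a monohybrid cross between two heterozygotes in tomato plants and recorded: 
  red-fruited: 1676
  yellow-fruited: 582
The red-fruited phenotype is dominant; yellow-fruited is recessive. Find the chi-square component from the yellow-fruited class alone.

For a monohybrid cross between heterozygotes with complete dominance, the expected phenotypic ratio is 3:1.
Under the 3:1 hypothesis (Σ ratio = 4, N = 2258):
  red-fruited: 2258 × 3/4 = 1693.5
  yellow-fruited: 2258 × 1/4 = 564.5
Contribution of yellow-fruited: (582 − 564.5)² / 564.5 = 0.5425

0.543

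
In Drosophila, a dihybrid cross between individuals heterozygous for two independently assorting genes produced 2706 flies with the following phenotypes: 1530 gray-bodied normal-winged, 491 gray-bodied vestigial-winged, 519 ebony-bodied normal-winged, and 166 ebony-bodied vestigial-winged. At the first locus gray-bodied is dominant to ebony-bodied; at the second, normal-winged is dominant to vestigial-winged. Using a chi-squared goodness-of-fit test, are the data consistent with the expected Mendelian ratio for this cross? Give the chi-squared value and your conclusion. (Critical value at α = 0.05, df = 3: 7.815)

0.893; consistent

A dihybrid F₂ with independent assortment and complete dominance at both loci gives a 9:3:3:1 phenotypic ratio.
Expected counts for N = 2706 under a 9:3:3:1 ratio (total parts = 16):
  gray-bodied normal-winged: 2706 × 9/16 = 1522.125
  gray-bodied vestigial-winged: 2706 × 3/16 = 507.375
  ebony-bodied normal-winged: 2706 × 3/16 = 507.375
  ebony-bodied vestigial-winged: 2706 × 1/16 = 169.125
χ² = Σ (O − E)² / E
  gray-bodied normal-winged: (1530 − 1522.125)² / 1522.125 = 0.0407
  gray-bodied vestigial-winged: (491 − 507.375)² / 507.375 = 0.5285
  ebony-bodied normal-winged: (519 − 507.375)² / 507.375 = 0.2664
  ebony-bodied vestigial-winged: (166 − 169.125)² / 169.125 = 0.0577
χ² = 0.0407 + 0.5285 + 0.2664 + 0.0577 = 0.8933 ≈ 0.893
Degrees of freedom = 4 − 1 = 3; critical value at α = 0.05 is 7.815.
Since 0.893 < 7.815, we fail to reject the null hypothesis — the data are consistent with the 9:3:3:1 ratio.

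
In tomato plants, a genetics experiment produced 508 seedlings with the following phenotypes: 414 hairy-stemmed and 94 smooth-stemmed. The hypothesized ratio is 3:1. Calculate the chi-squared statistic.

11.433

Total ratio parts = 4. Expected numbers out of 508:
  hairy-stemmed: 508 × 3/4 = 381
  smooth-stemmed: 508 × 1/4 = 127
χ² = Σ (O − E)² / E
  hairy-stemmed: (414 − 381)² / 381 = 2.8583
  smooth-stemmed: (94 − 127)² / 127 = 8.5748
χ² = 2.8583 + 8.5748 = 11.4331 ≈ 11.433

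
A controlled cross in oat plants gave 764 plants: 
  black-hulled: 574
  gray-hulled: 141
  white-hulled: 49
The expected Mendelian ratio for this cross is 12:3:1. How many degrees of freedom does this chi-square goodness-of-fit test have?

2

A goodness-of-fit test with 3 phenotype classes has df = 3 − 1 = 2.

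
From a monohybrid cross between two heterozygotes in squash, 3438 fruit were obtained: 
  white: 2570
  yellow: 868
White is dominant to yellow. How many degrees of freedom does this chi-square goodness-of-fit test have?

1

For a monohybrid cross between heterozygotes with complete dominance, the expected phenotypic ratio is 3:1.
A goodness-of-fit test with 2 phenotype classes has df = 2 − 1 = 1.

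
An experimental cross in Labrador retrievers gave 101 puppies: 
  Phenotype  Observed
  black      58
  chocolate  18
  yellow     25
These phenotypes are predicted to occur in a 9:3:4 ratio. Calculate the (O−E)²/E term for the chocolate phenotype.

Expected counts for N = 101 under a 9:3:4 ratio (total parts = 16):
  black: 101 × 9/16 = 56.8125
  chocolate: 101 × 3/16 = 18.9375
  yellow: 101 × 4/16 = 25.25
Contribution of chocolate: (18 − 18.9375)² / 18.9375 = 0.0464

0.046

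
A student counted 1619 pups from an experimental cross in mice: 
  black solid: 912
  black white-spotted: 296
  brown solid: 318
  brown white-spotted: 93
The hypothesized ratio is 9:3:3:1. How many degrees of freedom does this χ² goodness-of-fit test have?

3

A goodness-of-fit test with 4 phenotype classes has df = 4 − 1 = 3.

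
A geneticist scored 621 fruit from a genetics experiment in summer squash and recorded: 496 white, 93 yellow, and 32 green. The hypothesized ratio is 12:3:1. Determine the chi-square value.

7.878

The 12:3:1 ratio has 16 parts, so with N = 621 the expected counts are:
  white: 621 × 12/16 = 465.75
  yellow: 621 × 3/16 = 116.4375
  green: 621 × 1/16 = 38.8125
χ² = Σ (O − E)² / E
  white: (496 − 465.75)² / 465.75 = 1.9647
  yellow: (93 − 116.4375)² / 116.4375 = 4.7177
  green: (32 − 38.8125)² / 38.8125 = 1.1958
χ² = 1.9647 + 4.7177 + 1.1958 = 7.8782 ≈ 7.878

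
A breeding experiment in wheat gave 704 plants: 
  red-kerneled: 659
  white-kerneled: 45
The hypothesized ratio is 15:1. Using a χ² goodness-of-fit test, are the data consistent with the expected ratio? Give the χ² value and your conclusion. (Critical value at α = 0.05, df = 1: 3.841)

0.024; consistent

The 15:1 ratio has 16 parts, so with N = 704 the expected counts are:
  red-kerneled: 704 × 15/16 = 660
  white-kerneled: 704 × 1/16 = 44
χ² = Σ (O − E)² / E
  red-kerneled: (659 − 660)² / 660 = 0.0015
  white-kerneled: (45 − 44)² / 44 = 0.0227
χ² = 0.0015 + 0.0227 = 0.0242 ≈ 0.024
Degrees of freedom = 2 − 1 = 1; critical value at α = 0.05 is 3.841.
Since 0.024 < 3.841, we fail to reject the null hypothesis — the data are consistent with the 15:1 ratio.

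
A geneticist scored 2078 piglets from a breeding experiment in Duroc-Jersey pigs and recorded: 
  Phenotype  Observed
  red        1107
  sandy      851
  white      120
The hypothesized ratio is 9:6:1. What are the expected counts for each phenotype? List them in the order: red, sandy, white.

1168.875, 779.25, 129.875

Under the 9:6:1 hypothesis (Σ ratio = 16, N = 2078):
  red: 2078 × 9/16 = 1168.875
  sandy: 2078 × 6/16 = 779.25
  white: 2078 × 1/16 = 129.875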